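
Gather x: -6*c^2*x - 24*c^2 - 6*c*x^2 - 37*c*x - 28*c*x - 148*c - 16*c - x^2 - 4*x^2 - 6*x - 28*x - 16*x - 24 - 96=-24*c^2 - 164*c + x^2*(-6*c - 5) + x*(-6*c^2 - 65*c - 50) - 120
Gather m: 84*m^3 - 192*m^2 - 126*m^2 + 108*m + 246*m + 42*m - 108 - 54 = 84*m^3 - 318*m^2 + 396*m - 162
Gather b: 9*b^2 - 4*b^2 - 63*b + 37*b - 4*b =5*b^2 - 30*b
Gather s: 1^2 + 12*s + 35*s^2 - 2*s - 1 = 35*s^2 + 10*s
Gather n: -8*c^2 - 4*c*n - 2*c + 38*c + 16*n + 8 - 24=-8*c^2 + 36*c + n*(16 - 4*c) - 16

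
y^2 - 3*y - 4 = (y - 4)*(y + 1)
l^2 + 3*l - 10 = (l - 2)*(l + 5)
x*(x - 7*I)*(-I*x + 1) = -I*x^3 - 6*x^2 - 7*I*x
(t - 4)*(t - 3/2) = t^2 - 11*t/2 + 6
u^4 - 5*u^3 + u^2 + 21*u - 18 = (u - 3)^2*(u - 1)*(u + 2)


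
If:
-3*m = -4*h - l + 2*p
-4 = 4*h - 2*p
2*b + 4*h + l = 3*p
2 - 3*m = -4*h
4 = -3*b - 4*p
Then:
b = 12/5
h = -12/5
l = -18/5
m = -38/15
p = -14/5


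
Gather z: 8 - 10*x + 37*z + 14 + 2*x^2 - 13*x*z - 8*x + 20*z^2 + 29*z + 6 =2*x^2 - 18*x + 20*z^2 + z*(66 - 13*x) + 28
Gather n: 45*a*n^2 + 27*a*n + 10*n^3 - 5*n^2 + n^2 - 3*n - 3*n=10*n^3 + n^2*(45*a - 4) + n*(27*a - 6)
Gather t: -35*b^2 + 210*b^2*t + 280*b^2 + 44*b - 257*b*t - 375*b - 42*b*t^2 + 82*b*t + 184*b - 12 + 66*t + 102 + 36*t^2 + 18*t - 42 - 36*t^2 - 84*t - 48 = 245*b^2 - 42*b*t^2 - 147*b + t*(210*b^2 - 175*b)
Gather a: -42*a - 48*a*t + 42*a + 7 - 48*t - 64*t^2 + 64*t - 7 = -48*a*t - 64*t^2 + 16*t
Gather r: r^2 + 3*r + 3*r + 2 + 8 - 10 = r^2 + 6*r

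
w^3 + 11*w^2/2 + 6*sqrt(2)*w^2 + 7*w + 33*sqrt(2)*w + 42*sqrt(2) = (w + 2)*(w + 7/2)*(w + 6*sqrt(2))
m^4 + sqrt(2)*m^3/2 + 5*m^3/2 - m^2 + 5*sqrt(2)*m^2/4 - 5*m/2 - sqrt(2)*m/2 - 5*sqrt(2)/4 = (m - 1)*(m + 1)*(m + 5/2)*(m + sqrt(2)/2)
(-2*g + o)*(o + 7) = -2*g*o - 14*g + o^2 + 7*o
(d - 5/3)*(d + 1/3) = d^2 - 4*d/3 - 5/9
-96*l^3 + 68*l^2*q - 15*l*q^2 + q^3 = (-8*l + q)*(-4*l + q)*(-3*l + q)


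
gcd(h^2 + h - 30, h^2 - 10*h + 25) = h - 5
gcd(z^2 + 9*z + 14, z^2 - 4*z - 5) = 1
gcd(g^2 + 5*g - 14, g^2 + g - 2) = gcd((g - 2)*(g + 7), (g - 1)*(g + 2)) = 1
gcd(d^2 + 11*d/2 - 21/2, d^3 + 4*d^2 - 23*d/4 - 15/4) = d - 3/2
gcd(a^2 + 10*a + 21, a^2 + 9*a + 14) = a + 7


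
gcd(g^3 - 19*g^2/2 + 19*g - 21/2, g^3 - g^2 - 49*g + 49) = g^2 - 8*g + 7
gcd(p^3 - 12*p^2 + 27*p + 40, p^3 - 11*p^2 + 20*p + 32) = p^2 - 7*p - 8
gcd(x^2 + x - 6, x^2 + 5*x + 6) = x + 3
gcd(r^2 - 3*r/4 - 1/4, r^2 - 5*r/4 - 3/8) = r + 1/4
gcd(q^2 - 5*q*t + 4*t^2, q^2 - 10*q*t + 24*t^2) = q - 4*t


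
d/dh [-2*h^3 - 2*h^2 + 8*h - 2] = -6*h^2 - 4*h + 8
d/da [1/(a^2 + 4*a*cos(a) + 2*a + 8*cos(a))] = 2*(2*a*sin(a) - a + 4*sin(a) - 2*cos(a) - 1)/((a + 2)^2*(a + 4*cos(a))^2)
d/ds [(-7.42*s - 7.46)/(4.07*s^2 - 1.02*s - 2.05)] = (30.1994*s^2 + 60.7244*s + 7.6018)/(16.5649*s^4 - 8.3028*s^3 - 15.6466*s^2 + 4.182*s + 4.2025)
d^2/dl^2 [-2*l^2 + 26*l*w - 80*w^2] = -4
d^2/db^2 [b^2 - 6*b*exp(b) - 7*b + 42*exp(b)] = -6*b*exp(b) + 30*exp(b) + 2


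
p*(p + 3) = p^2 + 3*p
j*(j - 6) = j^2 - 6*j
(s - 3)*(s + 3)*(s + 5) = s^3 + 5*s^2 - 9*s - 45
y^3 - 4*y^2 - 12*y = y*(y - 6)*(y + 2)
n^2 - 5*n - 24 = (n - 8)*(n + 3)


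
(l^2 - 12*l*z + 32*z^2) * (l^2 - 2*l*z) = l^4 - 14*l^3*z + 56*l^2*z^2 - 64*l*z^3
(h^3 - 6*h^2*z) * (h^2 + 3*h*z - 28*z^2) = h^5 - 3*h^4*z - 46*h^3*z^2 + 168*h^2*z^3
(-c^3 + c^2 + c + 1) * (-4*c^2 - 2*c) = 4*c^5 - 2*c^4 - 6*c^3 - 6*c^2 - 2*c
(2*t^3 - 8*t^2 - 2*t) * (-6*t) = -12*t^4 + 48*t^3 + 12*t^2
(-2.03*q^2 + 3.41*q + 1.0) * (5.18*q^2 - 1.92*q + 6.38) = -10.5154*q^4 + 21.5614*q^3 - 14.3186*q^2 + 19.8358*q + 6.38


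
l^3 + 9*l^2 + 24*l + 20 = (l + 2)^2*(l + 5)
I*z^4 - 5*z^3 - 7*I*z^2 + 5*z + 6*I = (z - 1)*(z + 2*I)*(z + 3*I)*(I*z + I)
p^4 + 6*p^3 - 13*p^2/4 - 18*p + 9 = (p - 3/2)*(p - 1/2)*(p + 2)*(p + 6)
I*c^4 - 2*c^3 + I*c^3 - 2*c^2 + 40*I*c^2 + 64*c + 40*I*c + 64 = (c - 4*I)*(c - 2*I)*(c + 8*I)*(I*c + I)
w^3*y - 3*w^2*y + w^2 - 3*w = w*(w - 3)*(w*y + 1)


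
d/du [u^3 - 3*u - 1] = 3*u^2 - 3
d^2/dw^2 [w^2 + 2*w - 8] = 2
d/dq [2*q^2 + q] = 4*q + 1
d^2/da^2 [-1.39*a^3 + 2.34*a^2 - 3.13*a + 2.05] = 4.68 - 8.34*a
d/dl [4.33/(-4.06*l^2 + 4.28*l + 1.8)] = (35.1596*l - 18.5324)/(-4.06*l^2 + 4.28*l + 1.8)^2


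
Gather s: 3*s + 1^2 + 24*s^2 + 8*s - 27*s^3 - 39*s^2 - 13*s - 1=-27*s^3 - 15*s^2 - 2*s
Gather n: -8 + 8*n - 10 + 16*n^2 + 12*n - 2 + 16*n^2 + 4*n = 32*n^2 + 24*n - 20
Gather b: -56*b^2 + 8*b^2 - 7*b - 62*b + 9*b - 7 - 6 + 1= -48*b^2 - 60*b - 12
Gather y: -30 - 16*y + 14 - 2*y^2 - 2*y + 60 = -2*y^2 - 18*y + 44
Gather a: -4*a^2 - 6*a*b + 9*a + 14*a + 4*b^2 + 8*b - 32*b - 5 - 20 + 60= -4*a^2 + a*(23 - 6*b) + 4*b^2 - 24*b + 35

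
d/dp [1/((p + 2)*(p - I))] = ((-p + I)*(p + 2) - (p - I)^2)/((p + 2)^2*(p - I)^3)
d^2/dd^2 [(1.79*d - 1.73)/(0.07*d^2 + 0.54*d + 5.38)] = ((0.14*d + 0.54)*(0.28*d + 1.08)*(1.79*d - 1.73) - (0.7518*d + 1.691)*(0.07*d^2 + 0.54*d + 5.38))/(0.07*d^2 + 0.54*d + 5.38)^3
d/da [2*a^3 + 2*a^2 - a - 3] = 6*a^2 + 4*a - 1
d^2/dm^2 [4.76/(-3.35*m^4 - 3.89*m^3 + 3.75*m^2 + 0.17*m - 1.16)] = ((191.352*m^2 + 111.0984*m - 35.7)*(3.35*m^4 + 3.89*m^3 - 3.75*m^2 - 0.17*m + 1.16) - 4.76*(13.4*m^3 + 11.67*m^2 - 7.5*m - 0.17)*(26.8*m^3 + 23.34*m^2 - 15.0*m - 0.34))/(3.35*m^4 + 3.89*m^3 - 3.75*m^2 - 0.17*m + 1.16)^3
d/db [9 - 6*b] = -6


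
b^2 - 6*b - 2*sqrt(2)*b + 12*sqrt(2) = (b - 6)*(b - 2*sqrt(2))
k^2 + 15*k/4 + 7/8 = (k + 1/4)*(k + 7/2)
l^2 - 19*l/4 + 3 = (l - 4)*(l - 3/4)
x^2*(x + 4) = x^3 + 4*x^2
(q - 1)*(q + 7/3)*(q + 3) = q^3 + 13*q^2/3 + 5*q/3 - 7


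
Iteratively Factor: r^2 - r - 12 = (r + 3)*(r - 4)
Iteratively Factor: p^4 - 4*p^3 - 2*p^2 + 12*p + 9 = (p - 3)*(p^3 - p^2 - 5*p - 3) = (p - 3)^2*(p^2 + 2*p + 1) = (p - 3)^2*(p + 1)*(p + 1)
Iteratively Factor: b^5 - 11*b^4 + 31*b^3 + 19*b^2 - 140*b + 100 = (b + 2)*(b^4 - 13*b^3 + 57*b^2 - 95*b + 50) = (b - 1)*(b + 2)*(b^3 - 12*b^2 + 45*b - 50) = (b - 5)*(b - 1)*(b + 2)*(b^2 - 7*b + 10) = (b - 5)*(b - 2)*(b - 1)*(b + 2)*(b - 5)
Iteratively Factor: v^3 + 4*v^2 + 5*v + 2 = (v + 1)*(v^2 + 3*v + 2) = (v + 1)^2*(v + 2)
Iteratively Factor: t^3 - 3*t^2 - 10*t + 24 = (t - 4)*(t^2 + t - 6) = (t - 4)*(t - 2)*(t + 3)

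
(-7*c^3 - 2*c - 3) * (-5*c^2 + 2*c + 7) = 35*c^5 - 14*c^4 - 39*c^3 + 11*c^2 - 20*c - 21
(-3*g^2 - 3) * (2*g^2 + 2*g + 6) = -6*g^4 - 6*g^3 - 24*g^2 - 6*g - 18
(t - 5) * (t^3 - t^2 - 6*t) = t^4 - 6*t^3 - t^2 + 30*t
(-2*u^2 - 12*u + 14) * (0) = 0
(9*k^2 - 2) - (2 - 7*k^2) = 16*k^2 - 4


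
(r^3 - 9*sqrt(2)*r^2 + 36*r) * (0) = 0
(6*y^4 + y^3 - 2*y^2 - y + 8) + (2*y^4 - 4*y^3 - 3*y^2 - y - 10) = 8*y^4 - 3*y^3 - 5*y^2 - 2*y - 2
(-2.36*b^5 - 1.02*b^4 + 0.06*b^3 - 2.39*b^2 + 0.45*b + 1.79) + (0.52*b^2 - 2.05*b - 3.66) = -2.36*b^5 - 1.02*b^4 + 0.06*b^3 - 1.87*b^2 - 1.6*b - 1.87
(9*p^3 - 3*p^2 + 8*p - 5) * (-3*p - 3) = -27*p^4 - 18*p^3 - 15*p^2 - 9*p + 15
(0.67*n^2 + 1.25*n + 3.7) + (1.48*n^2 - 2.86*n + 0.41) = 2.15*n^2 - 1.61*n + 4.11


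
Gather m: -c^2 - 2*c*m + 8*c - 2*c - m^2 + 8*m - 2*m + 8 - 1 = -c^2 + 6*c - m^2 + m*(6 - 2*c) + 7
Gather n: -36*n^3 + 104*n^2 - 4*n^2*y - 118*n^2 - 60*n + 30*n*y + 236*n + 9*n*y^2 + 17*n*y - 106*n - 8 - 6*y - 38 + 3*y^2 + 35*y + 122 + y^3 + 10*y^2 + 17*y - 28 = -36*n^3 + n^2*(-4*y - 14) + n*(9*y^2 + 47*y + 70) + y^3 + 13*y^2 + 46*y + 48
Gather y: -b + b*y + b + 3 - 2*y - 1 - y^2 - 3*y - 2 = -y^2 + y*(b - 5)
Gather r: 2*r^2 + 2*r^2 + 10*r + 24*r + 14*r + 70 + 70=4*r^2 + 48*r + 140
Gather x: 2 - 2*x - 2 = -2*x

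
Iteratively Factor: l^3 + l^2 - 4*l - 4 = (l - 2)*(l^2 + 3*l + 2) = (l - 2)*(l + 2)*(l + 1)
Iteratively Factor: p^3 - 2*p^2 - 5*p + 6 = (p - 1)*(p^2 - p - 6) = (p - 3)*(p - 1)*(p + 2)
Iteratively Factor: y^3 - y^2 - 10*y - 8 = (y + 1)*(y^2 - 2*y - 8) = (y + 1)*(y + 2)*(y - 4)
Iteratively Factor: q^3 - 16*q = (q - 4)*(q^2 + 4*q) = q*(q - 4)*(q + 4)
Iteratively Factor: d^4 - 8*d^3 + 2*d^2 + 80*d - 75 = (d - 1)*(d^3 - 7*d^2 - 5*d + 75) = (d - 5)*(d - 1)*(d^2 - 2*d - 15) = (d - 5)*(d - 1)*(d + 3)*(d - 5)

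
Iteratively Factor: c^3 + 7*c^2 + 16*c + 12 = (c + 2)*(c^2 + 5*c + 6) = (c + 2)^2*(c + 3)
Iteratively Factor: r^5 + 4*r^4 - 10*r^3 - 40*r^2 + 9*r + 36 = (r + 3)*(r^4 + r^3 - 13*r^2 - r + 12) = (r - 3)*(r + 3)*(r^3 + 4*r^2 - r - 4) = (r - 3)*(r - 1)*(r + 3)*(r^2 + 5*r + 4) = (r - 3)*(r - 1)*(r + 3)*(r + 4)*(r + 1)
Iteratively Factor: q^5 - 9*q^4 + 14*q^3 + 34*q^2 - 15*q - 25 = (q + 1)*(q^4 - 10*q^3 + 24*q^2 + 10*q - 25) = (q - 1)*(q + 1)*(q^3 - 9*q^2 + 15*q + 25) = (q - 5)*(q - 1)*(q + 1)*(q^2 - 4*q - 5) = (q - 5)^2*(q - 1)*(q + 1)*(q + 1)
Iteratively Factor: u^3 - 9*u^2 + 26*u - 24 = (u - 4)*(u^2 - 5*u + 6) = (u - 4)*(u - 2)*(u - 3)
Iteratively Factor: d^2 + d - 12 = (d + 4)*(d - 3)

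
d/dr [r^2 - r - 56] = 2*r - 1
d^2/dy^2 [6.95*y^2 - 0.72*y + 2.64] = 13.9000000000000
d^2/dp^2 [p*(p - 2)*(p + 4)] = 6*p + 4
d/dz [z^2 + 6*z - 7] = 2*z + 6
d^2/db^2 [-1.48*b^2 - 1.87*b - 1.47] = -2.96000000000000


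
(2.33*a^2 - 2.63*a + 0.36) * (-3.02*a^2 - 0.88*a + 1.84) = -7.0366*a^4 + 5.8922*a^3 + 5.5144*a^2 - 5.156*a + 0.6624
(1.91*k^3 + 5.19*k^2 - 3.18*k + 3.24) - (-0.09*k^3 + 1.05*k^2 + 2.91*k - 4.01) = 2.0*k^3 + 4.14*k^2 - 6.09*k + 7.25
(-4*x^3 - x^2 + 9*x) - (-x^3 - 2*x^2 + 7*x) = -3*x^3 + x^2 + 2*x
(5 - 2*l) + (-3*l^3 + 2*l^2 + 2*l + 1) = -3*l^3 + 2*l^2 + 6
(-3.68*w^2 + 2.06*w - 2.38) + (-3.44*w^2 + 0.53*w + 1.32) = -7.12*w^2 + 2.59*w - 1.06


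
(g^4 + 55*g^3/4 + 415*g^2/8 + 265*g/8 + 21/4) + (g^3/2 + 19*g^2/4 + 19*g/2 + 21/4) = g^4 + 57*g^3/4 + 453*g^2/8 + 341*g/8 + 21/2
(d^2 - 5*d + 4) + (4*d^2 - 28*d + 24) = 5*d^2 - 33*d + 28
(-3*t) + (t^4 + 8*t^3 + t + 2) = t^4 + 8*t^3 - 2*t + 2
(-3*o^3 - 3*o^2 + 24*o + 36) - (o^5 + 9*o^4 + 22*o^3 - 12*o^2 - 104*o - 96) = -o^5 - 9*o^4 - 25*o^3 + 9*o^2 + 128*o + 132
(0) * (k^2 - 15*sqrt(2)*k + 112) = 0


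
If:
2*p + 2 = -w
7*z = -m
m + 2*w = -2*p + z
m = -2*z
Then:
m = 0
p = -2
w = 2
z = 0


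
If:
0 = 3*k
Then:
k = 0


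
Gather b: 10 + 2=12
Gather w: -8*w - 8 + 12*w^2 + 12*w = 12*w^2 + 4*w - 8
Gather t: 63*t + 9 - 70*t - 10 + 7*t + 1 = 0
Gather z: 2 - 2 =0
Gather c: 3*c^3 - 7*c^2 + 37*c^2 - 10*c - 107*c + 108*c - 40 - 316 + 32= 3*c^3 + 30*c^2 - 9*c - 324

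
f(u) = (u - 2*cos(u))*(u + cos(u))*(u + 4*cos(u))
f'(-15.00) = 1080.92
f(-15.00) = -3832.34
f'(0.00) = -6.00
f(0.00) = -8.00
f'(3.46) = 27.60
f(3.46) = -4.56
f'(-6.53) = 128.59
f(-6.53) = -124.85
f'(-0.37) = -12.77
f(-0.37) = -4.22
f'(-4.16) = 47.09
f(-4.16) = -91.21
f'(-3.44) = 57.36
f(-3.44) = -48.80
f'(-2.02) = 13.84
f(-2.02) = -10.62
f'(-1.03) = 1.14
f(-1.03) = 1.09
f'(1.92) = -8.74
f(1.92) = 2.27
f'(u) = (1 - 4*sin(u))*(u - 2*cos(u))*(u + cos(u)) + (1 - sin(u))*(u - 2*cos(u))*(u + 4*cos(u)) + (u + cos(u))*(u + 4*cos(u))*(2*sin(u) + 1)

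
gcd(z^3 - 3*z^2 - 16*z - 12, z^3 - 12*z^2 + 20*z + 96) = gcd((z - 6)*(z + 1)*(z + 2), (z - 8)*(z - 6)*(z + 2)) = z^2 - 4*z - 12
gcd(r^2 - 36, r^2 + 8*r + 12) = r + 6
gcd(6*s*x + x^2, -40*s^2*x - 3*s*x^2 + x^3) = x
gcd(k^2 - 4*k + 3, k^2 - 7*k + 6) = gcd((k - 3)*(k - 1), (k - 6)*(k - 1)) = k - 1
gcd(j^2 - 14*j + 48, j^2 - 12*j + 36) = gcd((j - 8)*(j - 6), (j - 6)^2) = j - 6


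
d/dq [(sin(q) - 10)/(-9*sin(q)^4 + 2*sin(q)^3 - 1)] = (27*sin(q)^4 - 364*sin(q)^3 + 60*sin(q)^2 - 1)*cos(q)/(9*sin(q)^4 - 2*sin(q)^3 + 1)^2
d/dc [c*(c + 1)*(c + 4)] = 3*c^2 + 10*c + 4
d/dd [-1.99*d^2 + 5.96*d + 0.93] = 5.96 - 3.98*d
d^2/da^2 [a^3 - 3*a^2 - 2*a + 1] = 6*a - 6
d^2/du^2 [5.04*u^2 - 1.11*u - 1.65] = 10.0800000000000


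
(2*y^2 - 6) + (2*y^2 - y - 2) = 4*y^2 - y - 8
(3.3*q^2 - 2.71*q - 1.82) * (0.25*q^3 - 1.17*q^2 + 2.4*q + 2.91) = 0.825*q^5 - 4.5385*q^4 + 10.6357*q^3 + 5.2284*q^2 - 12.2541*q - 5.2962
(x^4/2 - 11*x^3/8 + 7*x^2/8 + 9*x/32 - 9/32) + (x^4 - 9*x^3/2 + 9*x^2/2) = 3*x^4/2 - 47*x^3/8 + 43*x^2/8 + 9*x/32 - 9/32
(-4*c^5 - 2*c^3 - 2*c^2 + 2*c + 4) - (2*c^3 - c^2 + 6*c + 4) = -4*c^5 - 4*c^3 - c^2 - 4*c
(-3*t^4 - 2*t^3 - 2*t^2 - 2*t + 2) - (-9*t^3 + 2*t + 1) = -3*t^4 + 7*t^3 - 2*t^2 - 4*t + 1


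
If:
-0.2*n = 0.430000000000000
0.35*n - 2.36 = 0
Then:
No Solution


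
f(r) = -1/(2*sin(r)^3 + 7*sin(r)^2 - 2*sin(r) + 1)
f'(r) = -(-6*sin(r)^2*cos(r) - 14*sin(r)*cos(r) + 2*cos(r))/(2*sin(r)^3 + 7*sin(r)^2 - 2*sin(r) + 1)^2 = 2*(14*sin(2*r) - cos(r) - 3*cos(3*r))/(-sin(r) - sin(3*r) - 7*cos(2*r) + 9)^2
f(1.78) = -0.13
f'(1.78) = -0.06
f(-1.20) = -0.14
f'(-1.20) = -0.07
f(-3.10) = -0.91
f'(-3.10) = 2.14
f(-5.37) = -0.21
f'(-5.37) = 0.34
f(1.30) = -0.14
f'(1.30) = 0.08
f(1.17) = -0.15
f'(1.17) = 0.14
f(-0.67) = -0.22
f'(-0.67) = -0.33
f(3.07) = -1.12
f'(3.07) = 1.21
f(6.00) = -0.49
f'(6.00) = -1.23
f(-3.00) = -0.71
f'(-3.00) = 1.90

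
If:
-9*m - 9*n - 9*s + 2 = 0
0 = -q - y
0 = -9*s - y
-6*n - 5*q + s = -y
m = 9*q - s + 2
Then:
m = 38/1299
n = 848/3897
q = -96/433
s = -32/1299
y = 96/433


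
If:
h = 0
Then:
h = 0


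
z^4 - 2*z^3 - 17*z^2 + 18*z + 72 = (z - 4)*(z - 3)*(z + 2)*(z + 3)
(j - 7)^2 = j^2 - 14*j + 49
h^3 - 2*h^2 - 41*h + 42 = (h - 7)*(h - 1)*(h + 6)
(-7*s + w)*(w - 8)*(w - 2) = -7*s*w^2 + 70*s*w - 112*s + w^3 - 10*w^2 + 16*w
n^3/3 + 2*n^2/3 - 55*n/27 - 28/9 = (n/3 + 1)*(n - 7/3)*(n + 4/3)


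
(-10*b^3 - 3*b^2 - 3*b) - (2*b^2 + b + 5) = -10*b^3 - 5*b^2 - 4*b - 5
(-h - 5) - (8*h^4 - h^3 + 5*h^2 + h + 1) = -8*h^4 + h^3 - 5*h^2 - 2*h - 6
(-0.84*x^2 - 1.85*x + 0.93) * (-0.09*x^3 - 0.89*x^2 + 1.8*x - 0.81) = 0.0756*x^5 + 0.9141*x^4 + 0.0508000000000002*x^3 - 3.4773*x^2 + 3.1725*x - 0.7533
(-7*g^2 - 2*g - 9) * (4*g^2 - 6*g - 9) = -28*g^4 + 34*g^3 + 39*g^2 + 72*g + 81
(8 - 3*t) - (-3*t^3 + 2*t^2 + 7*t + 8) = 3*t^3 - 2*t^2 - 10*t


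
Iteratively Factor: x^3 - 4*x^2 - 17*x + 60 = (x - 3)*(x^2 - x - 20) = (x - 5)*(x - 3)*(x + 4)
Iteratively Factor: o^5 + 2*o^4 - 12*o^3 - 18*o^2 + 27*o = (o - 3)*(o^4 + 5*o^3 + 3*o^2 - 9*o) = o*(o - 3)*(o^3 + 5*o^2 + 3*o - 9) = o*(o - 3)*(o - 1)*(o^2 + 6*o + 9) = o*(o - 3)*(o - 1)*(o + 3)*(o + 3)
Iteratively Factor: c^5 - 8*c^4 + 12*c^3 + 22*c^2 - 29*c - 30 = (c - 2)*(c^4 - 6*c^3 + 22*c + 15) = (c - 2)*(c + 1)*(c^3 - 7*c^2 + 7*c + 15) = (c - 5)*(c - 2)*(c + 1)*(c^2 - 2*c - 3) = (c - 5)*(c - 2)*(c + 1)^2*(c - 3)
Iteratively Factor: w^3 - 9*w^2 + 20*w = (w - 4)*(w^2 - 5*w) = w*(w - 4)*(w - 5)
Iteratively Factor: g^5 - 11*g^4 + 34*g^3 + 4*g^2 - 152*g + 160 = (g - 4)*(g^4 - 7*g^3 + 6*g^2 + 28*g - 40) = (g - 4)*(g + 2)*(g^3 - 9*g^2 + 24*g - 20) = (g - 4)*(g - 2)*(g + 2)*(g^2 - 7*g + 10) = (g - 4)*(g - 2)^2*(g + 2)*(g - 5)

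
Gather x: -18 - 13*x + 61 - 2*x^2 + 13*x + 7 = 50 - 2*x^2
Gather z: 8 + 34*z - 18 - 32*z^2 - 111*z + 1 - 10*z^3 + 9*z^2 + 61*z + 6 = -10*z^3 - 23*z^2 - 16*z - 3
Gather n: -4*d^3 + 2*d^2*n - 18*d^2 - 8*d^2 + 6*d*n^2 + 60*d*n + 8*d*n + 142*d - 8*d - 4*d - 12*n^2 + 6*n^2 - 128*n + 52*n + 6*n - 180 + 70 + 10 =-4*d^3 - 26*d^2 + 130*d + n^2*(6*d - 6) + n*(2*d^2 + 68*d - 70) - 100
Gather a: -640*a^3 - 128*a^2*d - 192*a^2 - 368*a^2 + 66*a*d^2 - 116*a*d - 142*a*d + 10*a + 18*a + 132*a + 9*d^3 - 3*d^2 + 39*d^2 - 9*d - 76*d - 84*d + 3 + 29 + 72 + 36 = -640*a^3 + a^2*(-128*d - 560) + a*(66*d^2 - 258*d + 160) + 9*d^3 + 36*d^2 - 169*d + 140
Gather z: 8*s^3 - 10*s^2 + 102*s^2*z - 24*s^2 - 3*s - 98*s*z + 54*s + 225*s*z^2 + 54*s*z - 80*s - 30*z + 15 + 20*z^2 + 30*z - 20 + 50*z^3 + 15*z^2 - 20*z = 8*s^3 - 34*s^2 - 29*s + 50*z^3 + z^2*(225*s + 35) + z*(102*s^2 - 44*s - 20) - 5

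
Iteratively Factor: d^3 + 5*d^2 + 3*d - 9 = (d - 1)*(d^2 + 6*d + 9) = (d - 1)*(d + 3)*(d + 3)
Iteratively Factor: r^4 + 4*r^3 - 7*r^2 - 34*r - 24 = (r - 3)*(r^3 + 7*r^2 + 14*r + 8) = (r - 3)*(r + 4)*(r^2 + 3*r + 2) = (r - 3)*(r + 1)*(r + 4)*(r + 2)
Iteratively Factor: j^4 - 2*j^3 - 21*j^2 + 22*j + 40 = (j + 1)*(j^3 - 3*j^2 - 18*j + 40) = (j + 1)*(j + 4)*(j^2 - 7*j + 10) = (j - 2)*(j + 1)*(j + 4)*(j - 5)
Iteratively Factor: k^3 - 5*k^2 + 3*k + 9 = (k - 3)*(k^2 - 2*k - 3) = (k - 3)^2*(k + 1)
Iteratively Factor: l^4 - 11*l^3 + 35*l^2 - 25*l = (l - 1)*(l^3 - 10*l^2 + 25*l) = (l - 5)*(l - 1)*(l^2 - 5*l) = (l - 5)^2*(l - 1)*(l)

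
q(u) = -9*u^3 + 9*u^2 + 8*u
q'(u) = -27*u^2 + 18*u + 8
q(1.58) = -0.39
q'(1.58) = -30.96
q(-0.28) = -1.34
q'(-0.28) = 0.84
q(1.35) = 5.06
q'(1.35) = -16.91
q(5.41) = -1118.37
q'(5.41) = -684.86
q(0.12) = 1.07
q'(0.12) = 9.77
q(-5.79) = 2002.34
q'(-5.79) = -1001.37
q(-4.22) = 802.88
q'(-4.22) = -548.79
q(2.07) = -24.70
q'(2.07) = -70.43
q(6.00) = -1572.00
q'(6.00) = -856.00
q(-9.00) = 7218.00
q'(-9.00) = -2341.00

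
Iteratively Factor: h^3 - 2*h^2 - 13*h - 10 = (h + 1)*(h^2 - 3*h - 10) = (h - 5)*(h + 1)*(h + 2)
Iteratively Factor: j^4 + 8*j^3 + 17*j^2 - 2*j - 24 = (j + 2)*(j^3 + 6*j^2 + 5*j - 12) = (j - 1)*(j + 2)*(j^2 + 7*j + 12) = (j - 1)*(j + 2)*(j + 3)*(j + 4)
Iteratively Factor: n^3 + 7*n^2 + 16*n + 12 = (n + 2)*(n^2 + 5*n + 6) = (n + 2)*(n + 3)*(n + 2)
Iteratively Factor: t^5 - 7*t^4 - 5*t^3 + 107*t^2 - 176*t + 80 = (t - 1)*(t^4 - 6*t^3 - 11*t^2 + 96*t - 80) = (t - 1)*(t + 4)*(t^3 - 10*t^2 + 29*t - 20) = (t - 1)^2*(t + 4)*(t^2 - 9*t + 20) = (t - 4)*(t - 1)^2*(t + 4)*(t - 5)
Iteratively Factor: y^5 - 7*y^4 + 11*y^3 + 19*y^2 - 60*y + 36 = (y - 3)*(y^4 - 4*y^3 - y^2 + 16*y - 12) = (y - 3)*(y - 1)*(y^3 - 3*y^2 - 4*y + 12) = (y - 3)*(y - 2)*(y - 1)*(y^2 - y - 6) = (y - 3)^2*(y - 2)*(y - 1)*(y + 2)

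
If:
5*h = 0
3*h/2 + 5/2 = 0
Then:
No Solution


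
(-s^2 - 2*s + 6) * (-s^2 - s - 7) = s^4 + 3*s^3 + 3*s^2 + 8*s - 42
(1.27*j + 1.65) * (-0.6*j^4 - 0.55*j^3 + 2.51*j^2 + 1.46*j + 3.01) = -0.762*j^5 - 1.6885*j^4 + 2.2802*j^3 + 5.9957*j^2 + 6.2317*j + 4.9665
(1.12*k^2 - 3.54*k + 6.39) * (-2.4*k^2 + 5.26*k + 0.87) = -2.688*k^4 + 14.3872*k^3 - 32.982*k^2 + 30.5316*k + 5.5593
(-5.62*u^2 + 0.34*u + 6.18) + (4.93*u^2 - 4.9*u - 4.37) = -0.69*u^2 - 4.56*u + 1.81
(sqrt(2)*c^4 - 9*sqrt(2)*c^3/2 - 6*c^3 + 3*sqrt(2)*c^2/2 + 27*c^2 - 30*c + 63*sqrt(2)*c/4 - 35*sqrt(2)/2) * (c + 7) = sqrt(2)*c^5 - 6*c^4 + 5*sqrt(2)*c^4/2 - 30*sqrt(2)*c^3 - 15*c^3 + 105*sqrt(2)*c^2/4 + 159*c^2 - 210*c + 371*sqrt(2)*c/4 - 245*sqrt(2)/2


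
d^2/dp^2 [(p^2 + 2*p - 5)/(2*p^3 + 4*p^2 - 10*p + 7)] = 2*(4*p^6 + 24*p^5 - 12*p^4 - 306*p^3 - 192*p^2 + 642*p - 171)/(8*p^9 + 48*p^8 - 24*p^7 - 332*p^6 + 456*p^5 + 696*p^4 - 2386*p^3 + 2688*p^2 - 1470*p + 343)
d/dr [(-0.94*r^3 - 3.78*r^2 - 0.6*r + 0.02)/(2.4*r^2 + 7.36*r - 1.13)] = (-2.256*r^4 - 13.8368*r^3 - 23.1942*r^2 + 8.4468*r + 0.5308)/(5.76*r^4 + 35.328*r^3 + 48.7456*r^2 - 16.6336*r + 1.2769)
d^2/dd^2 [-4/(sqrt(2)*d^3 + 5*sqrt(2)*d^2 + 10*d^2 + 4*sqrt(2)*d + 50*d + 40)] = 8*((3*sqrt(2)*d + 5*sqrt(2) + 10)*(sqrt(2)*d^3 + 5*sqrt(2)*d^2 + 10*d^2 + 4*sqrt(2)*d + 50*d + 40) - (3*sqrt(2)*d^2 + 10*sqrt(2)*d + 20*d + 4*sqrt(2) + 50)^2)/(sqrt(2)*d^3 + 5*sqrt(2)*d^2 + 10*d^2 + 4*sqrt(2)*d + 50*d + 40)^3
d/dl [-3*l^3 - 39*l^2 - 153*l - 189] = -9*l^2 - 78*l - 153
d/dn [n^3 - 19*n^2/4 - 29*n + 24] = 3*n^2 - 19*n/2 - 29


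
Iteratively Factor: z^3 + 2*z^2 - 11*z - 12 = (z + 4)*(z^2 - 2*z - 3) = (z + 1)*(z + 4)*(z - 3)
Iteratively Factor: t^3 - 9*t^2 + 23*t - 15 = (t - 1)*(t^2 - 8*t + 15) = (t - 3)*(t - 1)*(t - 5)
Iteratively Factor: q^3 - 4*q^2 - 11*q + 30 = (q + 3)*(q^2 - 7*q + 10) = (q - 2)*(q + 3)*(q - 5)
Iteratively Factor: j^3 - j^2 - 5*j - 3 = (j + 1)*(j^2 - 2*j - 3) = (j - 3)*(j + 1)*(j + 1)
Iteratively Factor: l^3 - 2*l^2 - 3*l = (l + 1)*(l^2 - 3*l) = (l - 3)*(l + 1)*(l)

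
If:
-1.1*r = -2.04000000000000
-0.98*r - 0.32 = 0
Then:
No Solution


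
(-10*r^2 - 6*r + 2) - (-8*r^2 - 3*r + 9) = -2*r^2 - 3*r - 7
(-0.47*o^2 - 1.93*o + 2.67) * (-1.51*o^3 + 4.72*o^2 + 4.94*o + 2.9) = 0.7097*o^5 + 0.6959*o^4 - 15.4631*o^3 + 1.7052*o^2 + 7.5928*o + 7.743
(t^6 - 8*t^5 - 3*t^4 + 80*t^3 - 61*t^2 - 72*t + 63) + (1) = t^6 - 8*t^5 - 3*t^4 + 80*t^3 - 61*t^2 - 72*t + 64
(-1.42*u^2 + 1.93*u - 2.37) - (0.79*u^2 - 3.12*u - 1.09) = -2.21*u^2 + 5.05*u - 1.28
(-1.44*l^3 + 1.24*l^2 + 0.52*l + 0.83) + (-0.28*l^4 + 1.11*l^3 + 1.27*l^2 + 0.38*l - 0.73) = -0.28*l^4 - 0.33*l^3 + 2.51*l^2 + 0.9*l + 0.1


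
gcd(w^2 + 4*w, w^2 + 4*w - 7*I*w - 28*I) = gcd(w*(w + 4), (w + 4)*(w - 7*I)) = w + 4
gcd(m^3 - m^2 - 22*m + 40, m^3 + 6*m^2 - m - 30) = m^2 + 3*m - 10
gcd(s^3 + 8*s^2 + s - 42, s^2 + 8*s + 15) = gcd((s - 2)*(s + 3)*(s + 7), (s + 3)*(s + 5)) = s + 3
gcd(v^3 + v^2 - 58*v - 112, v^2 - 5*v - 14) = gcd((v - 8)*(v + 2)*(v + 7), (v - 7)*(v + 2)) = v + 2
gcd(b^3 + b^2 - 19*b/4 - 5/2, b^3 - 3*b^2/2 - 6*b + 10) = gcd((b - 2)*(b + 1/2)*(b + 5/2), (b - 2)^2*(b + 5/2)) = b^2 + b/2 - 5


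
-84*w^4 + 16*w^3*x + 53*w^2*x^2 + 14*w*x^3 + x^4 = (-w + x)*(2*w + x)*(6*w + x)*(7*w + x)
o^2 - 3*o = o*(o - 3)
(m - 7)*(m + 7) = m^2 - 49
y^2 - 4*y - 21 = (y - 7)*(y + 3)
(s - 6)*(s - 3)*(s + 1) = s^3 - 8*s^2 + 9*s + 18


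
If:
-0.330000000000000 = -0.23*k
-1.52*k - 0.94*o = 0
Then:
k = 1.43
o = -2.32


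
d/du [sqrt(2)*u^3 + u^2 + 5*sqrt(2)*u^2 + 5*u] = 3*sqrt(2)*u^2 + 2*u + 10*sqrt(2)*u + 5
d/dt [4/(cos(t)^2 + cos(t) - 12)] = 4*(2*cos(t) + 1)*sin(t)/(cos(t)^2 + cos(t) - 12)^2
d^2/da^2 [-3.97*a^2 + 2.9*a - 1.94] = -7.94000000000000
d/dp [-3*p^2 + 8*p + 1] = 8 - 6*p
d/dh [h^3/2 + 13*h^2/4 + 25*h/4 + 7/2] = 3*h^2/2 + 13*h/2 + 25/4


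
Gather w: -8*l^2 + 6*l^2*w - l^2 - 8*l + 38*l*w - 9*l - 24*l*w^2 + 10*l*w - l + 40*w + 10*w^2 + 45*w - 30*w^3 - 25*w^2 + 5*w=-9*l^2 - 18*l - 30*w^3 + w^2*(-24*l - 15) + w*(6*l^2 + 48*l + 90)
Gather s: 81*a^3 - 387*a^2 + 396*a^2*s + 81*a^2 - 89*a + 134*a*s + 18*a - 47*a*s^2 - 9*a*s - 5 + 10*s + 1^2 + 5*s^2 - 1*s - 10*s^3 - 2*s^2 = 81*a^3 - 306*a^2 - 71*a - 10*s^3 + s^2*(3 - 47*a) + s*(396*a^2 + 125*a + 9) - 4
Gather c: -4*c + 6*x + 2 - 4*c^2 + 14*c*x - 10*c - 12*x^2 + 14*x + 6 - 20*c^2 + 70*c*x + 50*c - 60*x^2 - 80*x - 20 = -24*c^2 + c*(84*x + 36) - 72*x^2 - 60*x - 12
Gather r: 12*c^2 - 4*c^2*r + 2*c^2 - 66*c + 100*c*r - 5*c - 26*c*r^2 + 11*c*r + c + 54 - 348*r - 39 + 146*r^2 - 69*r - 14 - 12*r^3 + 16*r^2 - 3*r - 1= 14*c^2 - 70*c - 12*r^3 + r^2*(162 - 26*c) + r*(-4*c^2 + 111*c - 420)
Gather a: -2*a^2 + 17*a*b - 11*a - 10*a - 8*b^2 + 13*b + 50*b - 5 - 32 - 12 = -2*a^2 + a*(17*b - 21) - 8*b^2 + 63*b - 49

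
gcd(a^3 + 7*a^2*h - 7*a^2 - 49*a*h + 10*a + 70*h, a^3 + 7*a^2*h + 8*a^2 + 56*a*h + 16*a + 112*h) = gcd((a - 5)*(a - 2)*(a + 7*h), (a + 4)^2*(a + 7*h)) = a + 7*h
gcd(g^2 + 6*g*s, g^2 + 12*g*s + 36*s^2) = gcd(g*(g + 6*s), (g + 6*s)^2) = g + 6*s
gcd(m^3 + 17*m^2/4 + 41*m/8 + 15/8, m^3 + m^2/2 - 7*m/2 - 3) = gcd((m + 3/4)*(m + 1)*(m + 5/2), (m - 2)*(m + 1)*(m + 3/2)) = m + 1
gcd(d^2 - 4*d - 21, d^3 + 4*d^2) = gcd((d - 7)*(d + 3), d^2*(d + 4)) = 1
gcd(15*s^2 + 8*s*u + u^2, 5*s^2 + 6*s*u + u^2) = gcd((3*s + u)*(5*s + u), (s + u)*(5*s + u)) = 5*s + u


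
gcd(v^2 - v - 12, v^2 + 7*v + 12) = v + 3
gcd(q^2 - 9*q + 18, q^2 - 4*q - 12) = q - 6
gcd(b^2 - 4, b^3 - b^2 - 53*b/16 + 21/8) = b - 2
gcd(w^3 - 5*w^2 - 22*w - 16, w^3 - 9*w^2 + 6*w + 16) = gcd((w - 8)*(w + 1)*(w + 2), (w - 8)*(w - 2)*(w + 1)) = w^2 - 7*w - 8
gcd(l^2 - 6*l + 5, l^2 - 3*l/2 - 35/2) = l - 5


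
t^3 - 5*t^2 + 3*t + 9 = (t - 3)^2*(t + 1)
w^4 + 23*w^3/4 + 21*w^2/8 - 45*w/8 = w*(w - 3/4)*(w + 3/2)*(w + 5)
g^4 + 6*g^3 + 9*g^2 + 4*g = g*(g + 1)^2*(g + 4)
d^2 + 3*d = d*(d + 3)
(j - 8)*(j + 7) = j^2 - j - 56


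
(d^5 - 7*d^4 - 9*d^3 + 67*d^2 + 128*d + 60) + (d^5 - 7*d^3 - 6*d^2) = 2*d^5 - 7*d^4 - 16*d^3 + 61*d^2 + 128*d + 60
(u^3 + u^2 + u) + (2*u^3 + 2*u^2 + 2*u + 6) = 3*u^3 + 3*u^2 + 3*u + 6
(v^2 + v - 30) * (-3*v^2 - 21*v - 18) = -3*v^4 - 24*v^3 + 51*v^2 + 612*v + 540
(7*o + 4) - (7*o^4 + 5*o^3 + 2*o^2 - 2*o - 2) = -7*o^4 - 5*o^3 - 2*o^2 + 9*o + 6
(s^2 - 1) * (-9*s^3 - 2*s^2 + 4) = -9*s^5 - 2*s^4 + 9*s^3 + 6*s^2 - 4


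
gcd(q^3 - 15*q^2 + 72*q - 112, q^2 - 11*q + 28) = q^2 - 11*q + 28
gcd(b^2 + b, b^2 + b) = b^2 + b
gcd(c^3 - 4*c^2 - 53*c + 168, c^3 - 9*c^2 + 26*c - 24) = c - 3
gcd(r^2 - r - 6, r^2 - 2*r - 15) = 1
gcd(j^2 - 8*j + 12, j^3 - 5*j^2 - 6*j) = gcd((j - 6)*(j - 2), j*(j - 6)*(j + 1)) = j - 6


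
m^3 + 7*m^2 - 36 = (m - 2)*(m + 3)*(m + 6)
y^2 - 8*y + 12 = (y - 6)*(y - 2)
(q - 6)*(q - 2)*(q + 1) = q^3 - 7*q^2 + 4*q + 12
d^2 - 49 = (d - 7)*(d + 7)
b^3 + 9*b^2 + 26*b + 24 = (b + 2)*(b + 3)*(b + 4)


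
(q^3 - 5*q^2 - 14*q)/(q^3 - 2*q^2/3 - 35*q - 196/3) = 3*q*(q + 2)/(3*q^2 + 19*q + 28)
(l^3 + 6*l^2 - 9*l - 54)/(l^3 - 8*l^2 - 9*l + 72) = (l + 6)/(l - 8)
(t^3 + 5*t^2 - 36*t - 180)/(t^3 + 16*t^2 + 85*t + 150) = (t - 6)/(t + 5)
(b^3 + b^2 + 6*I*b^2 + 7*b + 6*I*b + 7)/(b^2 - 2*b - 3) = (b^2 + 6*I*b + 7)/(b - 3)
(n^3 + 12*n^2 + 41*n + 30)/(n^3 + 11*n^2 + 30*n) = (n + 1)/n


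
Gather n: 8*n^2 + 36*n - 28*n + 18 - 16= 8*n^2 + 8*n + 2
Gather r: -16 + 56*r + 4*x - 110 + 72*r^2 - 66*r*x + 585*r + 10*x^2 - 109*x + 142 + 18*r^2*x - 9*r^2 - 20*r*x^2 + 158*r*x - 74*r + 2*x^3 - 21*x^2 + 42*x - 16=r^2*(18*x + 63) + r*(-20*x^2 + 92*x + 567) + 2*x^3 - 11*x^2 - 63*x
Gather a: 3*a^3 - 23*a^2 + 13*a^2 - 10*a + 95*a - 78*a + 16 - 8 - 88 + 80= 3*a^3 - 10*a^2 + 7*a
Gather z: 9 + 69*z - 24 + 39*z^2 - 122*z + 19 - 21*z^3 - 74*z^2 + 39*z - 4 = -21*z^3 - 35*z^2 - 14*z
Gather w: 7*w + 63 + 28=7*w + 91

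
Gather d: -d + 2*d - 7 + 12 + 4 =d + 9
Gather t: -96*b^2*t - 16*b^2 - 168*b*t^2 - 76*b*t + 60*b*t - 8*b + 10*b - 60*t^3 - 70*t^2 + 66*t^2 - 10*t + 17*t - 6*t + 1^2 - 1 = -16*b^2 + 2*b - 60*t^3 + t^2*(-168*b - 4) + t*(-96*b^2 - 16*b + 1)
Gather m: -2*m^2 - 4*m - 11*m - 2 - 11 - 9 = -2*m^2 - 15*m - 22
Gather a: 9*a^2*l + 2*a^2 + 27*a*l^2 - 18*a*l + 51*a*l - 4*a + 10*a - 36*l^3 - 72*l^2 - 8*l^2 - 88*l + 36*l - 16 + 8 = a^2*(9*l + 2) + a*(27*l^2 + 33*l + 6) - 36*l^3 - 80*l^2 - 52*l - 8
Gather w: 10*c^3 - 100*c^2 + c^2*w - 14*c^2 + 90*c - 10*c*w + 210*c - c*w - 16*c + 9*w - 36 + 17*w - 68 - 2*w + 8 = 10*c^3 - 114*c^2 + 284*c + w*(c^2 - 11*c + 24) - 96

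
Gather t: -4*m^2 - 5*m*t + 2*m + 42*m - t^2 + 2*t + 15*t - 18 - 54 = -4*m^2 + 44*m - t^2 + t*(17 - 5*m) - 72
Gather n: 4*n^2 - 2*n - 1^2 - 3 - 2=4*n^2 - 2*n - 6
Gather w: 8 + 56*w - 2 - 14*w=42*w + 6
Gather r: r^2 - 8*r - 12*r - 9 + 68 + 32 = r^2 - 20*r + 91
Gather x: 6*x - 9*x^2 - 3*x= -9*x^2 + 3*x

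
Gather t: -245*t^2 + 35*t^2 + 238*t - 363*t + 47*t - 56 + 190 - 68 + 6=-210*t^2 - 78*t + 72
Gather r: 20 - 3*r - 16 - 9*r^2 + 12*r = -9*r^2 + 9*r + 4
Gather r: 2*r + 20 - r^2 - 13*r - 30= -r^2 - 11*r - 10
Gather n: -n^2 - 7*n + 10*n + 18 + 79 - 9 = -n^2 + 3*n + 88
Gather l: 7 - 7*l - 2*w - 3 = -7*l - 2*w + 4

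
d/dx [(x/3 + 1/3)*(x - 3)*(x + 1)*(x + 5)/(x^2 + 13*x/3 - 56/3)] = (6*x^5 + 51*x^4 - 120*x^3 - 718*x^2 + 1210*x + 1763)/(9*x^4 + 78*x^3 - 167*x^2 - 1456*x + 3136)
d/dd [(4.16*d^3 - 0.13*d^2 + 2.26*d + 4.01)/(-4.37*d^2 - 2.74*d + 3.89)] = (-18.1792*d^4 - 22.7968*d^3 + 58.7796*d^2 + 34.036*d + 19.7788)/(19.0969*d^4 + 23.9476*d^3 - 26.491*d^2 - 21.3172*d + 15.1321)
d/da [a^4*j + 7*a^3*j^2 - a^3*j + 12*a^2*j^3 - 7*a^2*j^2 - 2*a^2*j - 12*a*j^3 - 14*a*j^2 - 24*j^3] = j*(4*a^3 + 21*a^2*j - 3*a^2 + 24*a*j^2 - 14*a*j - 4*a - 12*j^2 - 14*j)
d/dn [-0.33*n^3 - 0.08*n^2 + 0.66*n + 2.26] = -0.99*n^2 - 0.16*n + 0.66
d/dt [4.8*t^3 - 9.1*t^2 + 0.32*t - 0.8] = 14.4*t^2 - 18.2*t + 0.32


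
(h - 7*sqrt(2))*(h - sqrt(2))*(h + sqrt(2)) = h^3 - 7*sqrt(2)*h^2 - 2*h + 14*sqrt(2)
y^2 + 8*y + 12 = (y + 2)*(y + 6)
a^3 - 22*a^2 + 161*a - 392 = (a - 8)*(a - 7)^2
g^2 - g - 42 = (g - 7)*(g + 6)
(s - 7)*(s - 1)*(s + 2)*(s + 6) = s^4 - 45*s^2 - 40*s + 84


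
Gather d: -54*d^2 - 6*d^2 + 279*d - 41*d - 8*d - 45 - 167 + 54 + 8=-60*d^2 + 230*d - 150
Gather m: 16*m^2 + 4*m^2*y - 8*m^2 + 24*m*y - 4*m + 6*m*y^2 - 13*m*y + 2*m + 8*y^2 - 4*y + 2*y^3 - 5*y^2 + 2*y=m^2*(4*y + 8) + m*(6*y^2 + 11*y - 2) + 2*y^3 + 3*y^2 - 2*y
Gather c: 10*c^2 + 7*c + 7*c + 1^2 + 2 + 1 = 10*c^2 + 14*c + 4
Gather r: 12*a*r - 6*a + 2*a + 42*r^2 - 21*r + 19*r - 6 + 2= -4*a + 42*r^2 + r*(12*a - 2) - 4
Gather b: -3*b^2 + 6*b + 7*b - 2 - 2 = -3*b^2 + 13*b - 4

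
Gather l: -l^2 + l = -l^2 + l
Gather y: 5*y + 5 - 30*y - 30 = -25*y - 25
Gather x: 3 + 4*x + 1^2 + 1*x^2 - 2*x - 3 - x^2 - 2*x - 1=0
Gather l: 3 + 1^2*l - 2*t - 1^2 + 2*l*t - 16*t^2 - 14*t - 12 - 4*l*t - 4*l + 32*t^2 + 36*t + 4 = l*(-2*t - 3) + 16*t^2 + 20*t - 6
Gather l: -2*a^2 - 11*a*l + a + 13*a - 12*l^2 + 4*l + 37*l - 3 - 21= -2*a^2 + 14*a - 12*l^2 + l*(41 - 11*a) - 24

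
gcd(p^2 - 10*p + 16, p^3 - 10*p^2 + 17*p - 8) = p - 8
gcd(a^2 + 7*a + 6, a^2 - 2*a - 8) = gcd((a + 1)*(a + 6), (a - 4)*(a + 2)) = 1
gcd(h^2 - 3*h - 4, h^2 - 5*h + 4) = h - 4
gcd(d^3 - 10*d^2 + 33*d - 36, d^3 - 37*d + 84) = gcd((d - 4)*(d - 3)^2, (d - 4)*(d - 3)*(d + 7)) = d^2 - 7*d + 12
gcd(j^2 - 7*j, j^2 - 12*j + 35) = j - 7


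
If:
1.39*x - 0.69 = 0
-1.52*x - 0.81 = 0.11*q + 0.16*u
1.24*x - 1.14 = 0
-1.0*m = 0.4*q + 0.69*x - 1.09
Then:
No Solution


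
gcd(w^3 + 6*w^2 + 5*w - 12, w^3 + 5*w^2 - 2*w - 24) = w^2 + 7*w + 12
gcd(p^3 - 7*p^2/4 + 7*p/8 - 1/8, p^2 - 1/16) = p - 1/4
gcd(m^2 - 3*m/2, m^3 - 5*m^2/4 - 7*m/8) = m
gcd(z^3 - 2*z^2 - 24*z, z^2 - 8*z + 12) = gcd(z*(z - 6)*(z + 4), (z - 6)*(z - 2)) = z - 6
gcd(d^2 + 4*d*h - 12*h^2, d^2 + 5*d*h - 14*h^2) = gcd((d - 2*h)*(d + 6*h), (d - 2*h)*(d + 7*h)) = d - 2*h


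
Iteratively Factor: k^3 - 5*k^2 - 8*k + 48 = (k + 3)*(k^2 - 8*k + 16) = (k - 4)*(k + 3)*(k - 4)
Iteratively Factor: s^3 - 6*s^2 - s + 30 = (s + 2)*(s^2 - 8*s + 15) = (s - 3)*(s + 2)*(s - 5)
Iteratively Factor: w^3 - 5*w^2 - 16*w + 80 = (w - 4)*(w^2 - w - 20) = (w - 4)*(w + 4)*(w - 5)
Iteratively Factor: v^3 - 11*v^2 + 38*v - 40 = (v - 4)*(v^2 - 7*v + 10) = (v - 4)*(v - 2)*(v - 5)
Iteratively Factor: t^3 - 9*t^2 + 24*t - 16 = (t - 4)*(t^2 - 5*t + 4) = (t - 4)^2*(t - 1)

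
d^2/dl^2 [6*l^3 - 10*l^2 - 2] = 36*l - 20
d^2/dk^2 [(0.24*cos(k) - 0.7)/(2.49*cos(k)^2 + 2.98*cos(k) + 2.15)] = (0.191607977084956*(1 - cos(k)^2)^2 - 0.014895531156464*cos(k)^5 + 0.262945008828263*cos(k)^3 + 0.0501114023612079*cos(k)^2 - 0.445138761647157*cos(k) - 0.271820520073086)/(0.536637931034483*cos(k)^2 + 0.642241379310345*cos(k) + 0.463362068965517)^3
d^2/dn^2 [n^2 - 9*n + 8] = 2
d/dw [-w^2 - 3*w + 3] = -2*w - 3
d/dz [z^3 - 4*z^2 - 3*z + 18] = 3*z^2 - 8*z - 3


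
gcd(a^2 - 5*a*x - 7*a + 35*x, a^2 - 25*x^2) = -a + 5*x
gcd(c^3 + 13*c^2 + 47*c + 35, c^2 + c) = c + 1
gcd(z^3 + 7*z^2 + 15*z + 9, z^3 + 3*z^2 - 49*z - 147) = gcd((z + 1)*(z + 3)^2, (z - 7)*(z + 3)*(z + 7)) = z + 3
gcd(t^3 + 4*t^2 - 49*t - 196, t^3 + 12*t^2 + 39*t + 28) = t^2 + 11*t + 28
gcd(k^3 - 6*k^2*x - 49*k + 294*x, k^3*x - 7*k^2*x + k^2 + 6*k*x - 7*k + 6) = 1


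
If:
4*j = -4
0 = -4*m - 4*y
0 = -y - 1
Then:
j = -1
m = 1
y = -1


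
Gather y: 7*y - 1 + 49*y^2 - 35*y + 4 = 49*y^2 - 28*y + 3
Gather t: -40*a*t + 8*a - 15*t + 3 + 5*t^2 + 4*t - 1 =8*a + 5*t^2 + t*(-40*a - 11) + 2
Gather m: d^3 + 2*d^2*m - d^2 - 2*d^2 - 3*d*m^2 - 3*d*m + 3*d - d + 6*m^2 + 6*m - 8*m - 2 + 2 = d^3 - 3*d^2 + 2*d + m^2*(6 - 3*d) + m*(2*d^2 - 3*d - 2)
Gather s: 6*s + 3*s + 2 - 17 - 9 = 9*s - 24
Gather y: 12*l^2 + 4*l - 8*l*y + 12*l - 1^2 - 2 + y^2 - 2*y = 12*l^2 + 16*l + y^2 + y*(-8*l - 2) - 3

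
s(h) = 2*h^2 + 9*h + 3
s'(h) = 4*h + 9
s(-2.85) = -6.40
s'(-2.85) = -2.40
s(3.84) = 67.05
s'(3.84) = 24.36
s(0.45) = 7.46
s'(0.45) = 10.80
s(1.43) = 19.96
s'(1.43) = 14.72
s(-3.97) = -1.21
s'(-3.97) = -6.88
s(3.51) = 59.23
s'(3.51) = 23.04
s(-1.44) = -5.81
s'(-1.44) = 3.24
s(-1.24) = -5.08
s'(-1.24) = 4.04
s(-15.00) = 318.00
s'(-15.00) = -51.00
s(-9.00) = 84.00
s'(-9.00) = -27.00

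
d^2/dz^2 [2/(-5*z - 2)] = -100/(5*z + 2)^3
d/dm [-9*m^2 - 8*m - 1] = -18*m - 8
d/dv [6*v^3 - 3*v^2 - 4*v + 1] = 18*v^2 - 6*v - 4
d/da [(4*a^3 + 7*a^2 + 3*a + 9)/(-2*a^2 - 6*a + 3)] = (-8*a^4 - 48*a^3 + 78*a + 63)/(4*a^4 + 24*a^3 + 24*a^2 - 36*a + 9)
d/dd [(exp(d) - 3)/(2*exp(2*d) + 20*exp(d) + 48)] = (-(exp(d) - 3)*(exp(d) + 5) + exp(2*d)/2 + 5*exp(d) + 12)*exp(d)/(exp(2*d) + 10*exp(d) + 24)^2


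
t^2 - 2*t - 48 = (t - 8)*(t + 6)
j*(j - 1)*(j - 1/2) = j^3 - 3*j^2/2 + j/2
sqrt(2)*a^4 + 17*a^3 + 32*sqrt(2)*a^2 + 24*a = a*(a + 2*sqrt(2))*(a + 6*sqrt(2))*(sqrt(2)*a + 1)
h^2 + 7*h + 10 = (h + 2)*(h + 5)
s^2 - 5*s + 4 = (s - 4)*(s - 1)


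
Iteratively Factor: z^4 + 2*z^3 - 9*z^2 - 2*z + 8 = (z + 1)*(z^3 + z^2 - 10*z + 8) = (z - 2)*(z + 1)*(z^2 + 3*z - 4) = (z - 2)*(z - 1)*(z + 1)*(z + 4)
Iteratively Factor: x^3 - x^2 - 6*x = (x)*(x^2 - x - 6) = x*(x + 2)*(x - 3)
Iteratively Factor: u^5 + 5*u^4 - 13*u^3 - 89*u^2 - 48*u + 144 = (u + 4)*(u^4 + u^3 - 17*u^2 - 21*u + 36) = (u + 3)*(u + 4)*(u^3 - 2*u^2 - 11*u + 12) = (u - 1)*(u + 3)*(u + 4)*(u^2 - u - 12) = (u - 4)*(u - 1)*(u + 3)*(u + 4)*(u + 3)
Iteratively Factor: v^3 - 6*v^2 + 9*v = (v - 3)*(v^2 - 3*v) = v*(v - 3)*(v - 3)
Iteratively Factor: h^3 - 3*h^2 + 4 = (h - 2)*(h^2 - h - 2) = (h - 2)*(h + 1)*(h - 2)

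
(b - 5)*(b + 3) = b^2 - 2*b - 15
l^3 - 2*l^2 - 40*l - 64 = (l - 8)*(l + 2)*(l + 4)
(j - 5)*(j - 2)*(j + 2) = j^3 - 5*j^2 - 4*j + 20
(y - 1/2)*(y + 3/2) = y^2 + y - 3/4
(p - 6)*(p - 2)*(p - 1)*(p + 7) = p^4 - 2*p^3 - 43*p^2 + 128*p - 84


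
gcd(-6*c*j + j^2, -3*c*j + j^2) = j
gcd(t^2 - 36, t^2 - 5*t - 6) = t - 6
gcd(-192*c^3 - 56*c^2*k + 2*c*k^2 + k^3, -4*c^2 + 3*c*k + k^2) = 4*c + k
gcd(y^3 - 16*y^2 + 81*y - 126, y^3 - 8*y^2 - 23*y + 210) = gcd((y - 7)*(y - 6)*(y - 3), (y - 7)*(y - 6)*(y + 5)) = y^2 - 13*y + 42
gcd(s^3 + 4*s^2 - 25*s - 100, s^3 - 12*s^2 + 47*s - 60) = s - 5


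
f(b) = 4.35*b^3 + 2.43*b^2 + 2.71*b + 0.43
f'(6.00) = 501.67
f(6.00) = 1043.77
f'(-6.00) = 443.35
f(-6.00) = -867.95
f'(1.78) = 52.71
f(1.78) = 37.49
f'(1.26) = 29.55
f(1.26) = 16.40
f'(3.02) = 136.41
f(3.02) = 150.59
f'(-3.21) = 121.58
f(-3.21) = -127.11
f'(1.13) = 24.87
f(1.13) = 12.87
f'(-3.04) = 108.54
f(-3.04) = -107.56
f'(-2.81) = 92.10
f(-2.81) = -84.52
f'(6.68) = 617.50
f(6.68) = 1423.60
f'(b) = 13.05*b^2 + 4.86*b + 2.71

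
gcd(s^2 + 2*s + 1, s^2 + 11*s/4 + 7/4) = s + 1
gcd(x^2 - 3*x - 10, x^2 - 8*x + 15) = x - 5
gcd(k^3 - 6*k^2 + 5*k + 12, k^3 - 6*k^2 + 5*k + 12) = k^3 - 6*k^2 + 5*k + 12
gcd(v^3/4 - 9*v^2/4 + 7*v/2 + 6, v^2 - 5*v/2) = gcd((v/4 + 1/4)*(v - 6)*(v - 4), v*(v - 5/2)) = 1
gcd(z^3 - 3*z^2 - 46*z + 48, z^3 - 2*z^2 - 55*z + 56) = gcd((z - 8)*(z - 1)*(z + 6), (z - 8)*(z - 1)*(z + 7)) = z^2 - 9*z + 8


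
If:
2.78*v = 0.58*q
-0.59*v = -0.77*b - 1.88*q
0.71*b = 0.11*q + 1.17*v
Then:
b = 0.00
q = 0.00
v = 0.00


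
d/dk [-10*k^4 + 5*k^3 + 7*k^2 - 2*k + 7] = -40*k^3 + 15*k^2 + 14*k - 2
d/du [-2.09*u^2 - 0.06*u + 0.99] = -4.18*u - 0.06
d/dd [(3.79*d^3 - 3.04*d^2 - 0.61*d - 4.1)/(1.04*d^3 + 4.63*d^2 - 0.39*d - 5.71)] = (1.77635683940025e-15*d^5 + 20.7093*d^4 - 1.6874*d^3 - 48.1208*d^2 + 72.6828*d + 1.8841)/(1.0816*d^6 + 9.6304*d^5 + 20.6257*d^4 - 15.4882*d^3 - 52.7225*d^2 + 4.4538*d + 32.6041)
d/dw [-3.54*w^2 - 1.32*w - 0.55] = -7.08*w - 1.32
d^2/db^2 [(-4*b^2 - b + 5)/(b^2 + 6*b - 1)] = 2*(23*b^3 + 3*b^2 + 87*b + 175)/(b^6 + 18*b^5 + 105*b^4 + 180*b^3 - 105*b^2 + 18*b - 1)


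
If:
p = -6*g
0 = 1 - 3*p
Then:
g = -1/18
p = 1/3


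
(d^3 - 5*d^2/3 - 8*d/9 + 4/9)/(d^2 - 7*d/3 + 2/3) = d + 2/3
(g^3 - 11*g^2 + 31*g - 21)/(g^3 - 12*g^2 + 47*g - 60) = (g^2 - 8*g + 7)/(g^2 - 9*g + 20)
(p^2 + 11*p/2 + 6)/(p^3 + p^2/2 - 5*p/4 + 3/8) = 4*(p + 4)/(4*p^2 - 4*p + 1)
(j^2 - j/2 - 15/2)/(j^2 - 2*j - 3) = (j + 5/2)/(j + 1)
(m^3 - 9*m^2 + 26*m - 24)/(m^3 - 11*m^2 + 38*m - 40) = (m - 3)/(m - 5)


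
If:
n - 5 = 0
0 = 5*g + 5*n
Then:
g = -5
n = 5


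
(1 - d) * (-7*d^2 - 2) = 7*d^3 - 7*d^2 + 2*d - 2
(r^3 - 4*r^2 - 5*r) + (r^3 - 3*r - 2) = 2*r^3 - 4*r^2 - 8*r - 2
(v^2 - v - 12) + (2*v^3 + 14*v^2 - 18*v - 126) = 2*v^3 + 15*v^2 - 19*v - 138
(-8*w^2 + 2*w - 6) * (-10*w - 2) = 80*w^3 - 4*w^2 + 56*w + 12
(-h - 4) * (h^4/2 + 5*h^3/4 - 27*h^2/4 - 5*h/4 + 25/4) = -h^5/2 - 13*h^4/4 + 7*h^3/4 + 113*h^2/4 - 5*h/4 - 25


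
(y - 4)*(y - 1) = y^2 - 5*y + 4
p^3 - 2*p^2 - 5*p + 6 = (p - 3)*(p - 1)*(p + 2)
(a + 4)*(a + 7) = a^2 + 11*a + 28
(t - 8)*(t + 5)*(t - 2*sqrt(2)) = t^3 - 3*t^2 - 2*sqrt(2)*t^2 - 40*t + 6*sqrt(2)*t + 80*sqrt(2)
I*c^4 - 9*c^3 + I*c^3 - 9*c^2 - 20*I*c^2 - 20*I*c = c*(c + 4*I)*(c + 5*I)*(I*c + I)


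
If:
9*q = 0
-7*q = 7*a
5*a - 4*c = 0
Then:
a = 0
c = 0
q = 0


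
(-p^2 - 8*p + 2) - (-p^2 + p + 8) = -9*p - 6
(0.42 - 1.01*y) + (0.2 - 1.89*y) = 0.62 - 2.9*y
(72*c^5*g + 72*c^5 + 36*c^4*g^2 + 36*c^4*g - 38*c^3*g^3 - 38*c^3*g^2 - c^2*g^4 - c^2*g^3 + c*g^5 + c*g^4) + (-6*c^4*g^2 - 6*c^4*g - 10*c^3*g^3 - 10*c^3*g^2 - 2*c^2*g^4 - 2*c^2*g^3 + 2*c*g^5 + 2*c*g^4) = 72*c^5*g + 72*c^5 + 30*c^4*g^2 + 30*c^4*g - 48*c^3*g^3 - 48*c^3*g^2 - 3*c^2*g^4 - 3*c^2*g^3 + 3*c*g^5 + 3*c*g^4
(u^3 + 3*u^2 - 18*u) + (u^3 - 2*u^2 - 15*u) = 2*u^3 + u^2 - 33*u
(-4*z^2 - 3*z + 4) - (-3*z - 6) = 10 - 4*z^2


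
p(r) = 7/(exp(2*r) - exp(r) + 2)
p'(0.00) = -1.75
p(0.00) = 3.50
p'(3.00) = -0.04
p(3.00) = 0.02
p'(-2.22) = 0.16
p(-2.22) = 3.68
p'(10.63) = -0.00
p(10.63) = 0.00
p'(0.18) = -2.34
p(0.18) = 3.13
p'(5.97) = -0.00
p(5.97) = 0.00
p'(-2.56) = 0.12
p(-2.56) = 3.63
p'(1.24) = -1.30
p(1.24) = 0.67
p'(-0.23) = -0.97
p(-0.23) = 3.81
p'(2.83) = -0.05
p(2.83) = 0.03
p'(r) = 7*(-2*exp(2*r) + exp(r))/(exp(2*r) - exp(r) + 2)^2 = (7 - 14*exp(r))*exp(r)/(exp(2*r) - exp(r) + 2)^2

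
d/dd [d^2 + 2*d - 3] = 2*d + 2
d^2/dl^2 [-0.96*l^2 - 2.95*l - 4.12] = -1.92000000000000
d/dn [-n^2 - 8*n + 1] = -2*n - 8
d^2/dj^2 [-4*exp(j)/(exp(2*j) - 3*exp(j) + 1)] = 4*(-2*(2*exp(j) - 3)^2*exp(2*j) + (8*exp(j) - 9)*(exp(2*j) - 3*exp(j) + 1)*exp(j) - (exp(2*j) - 3*exp(j) + 1)^2)*exp(j)/(exp(2*j) - 3*exp(j) + 1)^3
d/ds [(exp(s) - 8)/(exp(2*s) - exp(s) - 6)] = (-(exp(s) - 8)*(2*exp(s) - 1) + exp(2*s) - exp(s) - 6)*exp(s)/(-exp(2*s) + exp(s) + 6)^2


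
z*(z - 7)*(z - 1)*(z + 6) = z^4 - 2*z^3 - 41*z^2 + 42*z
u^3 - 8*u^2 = u^2*(u - 8)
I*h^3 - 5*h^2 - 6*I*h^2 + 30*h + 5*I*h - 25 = (h - 5)*(h + 5*I)*(I*h - I)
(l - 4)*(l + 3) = l^2 - l - 12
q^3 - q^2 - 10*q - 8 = (q - 4)*(q + 1)*(q + 2)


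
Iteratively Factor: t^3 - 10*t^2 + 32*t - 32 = (t - 4)*(t^2 - 6*t + 8) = (t - 4)*(t - 2)*(t - 4)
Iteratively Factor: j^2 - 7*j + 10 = (j - 2)*(j - 5)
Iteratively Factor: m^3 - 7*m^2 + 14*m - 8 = (m - 4)*(m^2 - 3*m + 2) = (m - 4)*(m - 2)*(m - 1)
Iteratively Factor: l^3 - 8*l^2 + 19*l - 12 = (l - 4)*(l^2 - 4*l + 3) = (l - 4)*(l - 3)*(l - 1)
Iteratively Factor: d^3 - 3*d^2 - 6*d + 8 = (d - 4)*(d^2 + d - 2) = (d - 4)*(d + 2)*(d - 1)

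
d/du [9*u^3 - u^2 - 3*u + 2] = 27*u^2 - 2*u - 3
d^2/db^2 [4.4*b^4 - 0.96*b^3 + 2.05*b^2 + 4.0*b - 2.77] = 52.8*b^2 - 5.76*b + 4.1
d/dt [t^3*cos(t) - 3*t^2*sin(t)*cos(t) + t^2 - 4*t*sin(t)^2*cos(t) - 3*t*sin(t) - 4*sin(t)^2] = -t^3*sin(t) + 3*t^2*cos(t) - 3*t^2*cos(2*t) + t*sin(t) - 3*t*sin(2*t) - 3*t*sin(3*t) - 3*t*cos(t) + 2*t - 3*sin(t) - 4*sin(2*t) - cos(t) + cos(3*t)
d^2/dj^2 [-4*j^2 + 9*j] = -8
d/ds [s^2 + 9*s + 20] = 2*s + 9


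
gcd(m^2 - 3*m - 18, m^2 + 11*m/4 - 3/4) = m + 3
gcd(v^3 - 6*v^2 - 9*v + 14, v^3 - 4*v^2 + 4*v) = 1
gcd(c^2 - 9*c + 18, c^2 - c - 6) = c - 3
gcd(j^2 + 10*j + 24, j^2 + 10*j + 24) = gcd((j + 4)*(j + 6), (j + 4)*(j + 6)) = j^2 + 10*j + 24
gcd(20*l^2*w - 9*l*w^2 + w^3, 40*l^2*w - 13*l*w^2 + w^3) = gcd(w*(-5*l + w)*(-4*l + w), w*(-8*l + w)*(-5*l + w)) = -5*l*w + w^2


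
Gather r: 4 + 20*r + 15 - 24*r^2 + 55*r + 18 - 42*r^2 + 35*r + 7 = -66*r^2 + 110*r + 44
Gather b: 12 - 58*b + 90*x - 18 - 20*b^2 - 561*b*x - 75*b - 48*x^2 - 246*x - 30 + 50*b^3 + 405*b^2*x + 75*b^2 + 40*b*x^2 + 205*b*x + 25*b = 50*b^3 + b^2*(405*x + 55) + b*(40*x^2 - 356*x - 108) - 48*x^2 - 156*x - 36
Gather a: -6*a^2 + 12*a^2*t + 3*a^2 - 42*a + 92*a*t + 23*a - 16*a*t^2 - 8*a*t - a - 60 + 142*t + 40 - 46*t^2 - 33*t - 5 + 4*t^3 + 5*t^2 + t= a^2*(12*t - 3) + a*(-16*t^2 + 84*t - 20) + 4*t^3 - 41*t^2 + 110*t - 25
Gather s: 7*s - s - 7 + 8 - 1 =6*s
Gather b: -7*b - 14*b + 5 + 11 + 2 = 18 - 21*b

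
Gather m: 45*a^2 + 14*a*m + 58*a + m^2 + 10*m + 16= 45*a^2 + 58*a + m^2 + m*(14*a + 10) + 16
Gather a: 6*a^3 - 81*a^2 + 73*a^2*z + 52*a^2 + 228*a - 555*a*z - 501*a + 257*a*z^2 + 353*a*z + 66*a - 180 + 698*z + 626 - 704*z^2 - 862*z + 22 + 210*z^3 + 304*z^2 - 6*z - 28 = 6*a^3 + a^2*(73*z - 29) + a*(257*z^2 - 202*z - 207) + 210*z^3 - 400*z^2 - 170*z + 440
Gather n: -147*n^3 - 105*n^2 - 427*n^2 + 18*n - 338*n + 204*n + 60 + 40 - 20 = -147*n^3 - 532*n^2 - 116*n + 80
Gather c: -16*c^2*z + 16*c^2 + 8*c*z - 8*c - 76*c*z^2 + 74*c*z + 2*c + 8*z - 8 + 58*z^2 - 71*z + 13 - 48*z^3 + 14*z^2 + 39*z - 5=c^2*(16 - 16*z) + c*(-76*z^2 + 82*z - 6) - 48*z^3 + 72*z^2 - 24*z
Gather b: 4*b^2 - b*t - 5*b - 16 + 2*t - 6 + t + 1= 4*b^2 + b*(-t - 5) + 3*t - 21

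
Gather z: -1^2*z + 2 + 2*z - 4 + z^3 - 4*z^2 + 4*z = z^3 - 4*z^2 + 5*z - 2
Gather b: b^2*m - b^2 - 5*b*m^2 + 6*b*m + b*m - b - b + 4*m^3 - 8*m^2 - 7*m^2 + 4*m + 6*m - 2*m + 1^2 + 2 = b^2*(m - 1) + b*(-5*m^2 + 7*m - 2) + 4*m^3 - 15*m^2 + 8*m + 3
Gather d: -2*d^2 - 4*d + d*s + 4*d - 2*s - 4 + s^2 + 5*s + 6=-2*d^2 + d*s + s^2 + 3*s + 2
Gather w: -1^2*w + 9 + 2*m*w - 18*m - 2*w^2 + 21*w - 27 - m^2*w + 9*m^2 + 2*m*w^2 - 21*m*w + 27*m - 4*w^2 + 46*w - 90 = 9*m^2 + 9*m + w^2*(2*m - 6) + w*(-m^2 - 19*m + 66) - 108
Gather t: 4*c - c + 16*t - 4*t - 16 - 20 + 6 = 3*c + 12*t - 30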